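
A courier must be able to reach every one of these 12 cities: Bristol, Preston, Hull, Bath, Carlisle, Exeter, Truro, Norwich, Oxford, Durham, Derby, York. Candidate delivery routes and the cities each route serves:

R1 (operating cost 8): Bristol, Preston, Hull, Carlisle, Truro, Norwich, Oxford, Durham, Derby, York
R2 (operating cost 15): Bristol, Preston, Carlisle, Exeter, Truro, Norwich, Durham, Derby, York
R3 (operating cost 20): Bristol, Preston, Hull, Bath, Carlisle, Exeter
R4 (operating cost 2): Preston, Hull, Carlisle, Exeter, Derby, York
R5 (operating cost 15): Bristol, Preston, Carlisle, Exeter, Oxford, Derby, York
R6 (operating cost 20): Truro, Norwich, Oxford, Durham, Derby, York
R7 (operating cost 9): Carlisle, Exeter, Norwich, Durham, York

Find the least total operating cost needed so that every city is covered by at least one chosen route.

R1, R3 cover every city at operating cost 8 + 20 = 28.
Any cover uses at least 2 routes; among all covering selections none totals below 28.
Greedy by coverage-per-operating cost would pick R4, R1, R3 for 30 — worse than the optimum 28.

28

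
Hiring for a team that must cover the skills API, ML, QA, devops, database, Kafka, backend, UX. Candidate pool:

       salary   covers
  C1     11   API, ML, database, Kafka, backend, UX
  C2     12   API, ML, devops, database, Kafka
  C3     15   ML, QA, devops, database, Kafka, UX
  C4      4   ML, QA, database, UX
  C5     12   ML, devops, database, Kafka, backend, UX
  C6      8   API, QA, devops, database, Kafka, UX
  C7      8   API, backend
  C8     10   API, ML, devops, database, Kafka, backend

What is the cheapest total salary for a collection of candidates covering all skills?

C4, C8 cover every skill at salary 4 + 10 = 14.
Any cover uses at least 2 candidates; among all covering selections none totals below 14.

14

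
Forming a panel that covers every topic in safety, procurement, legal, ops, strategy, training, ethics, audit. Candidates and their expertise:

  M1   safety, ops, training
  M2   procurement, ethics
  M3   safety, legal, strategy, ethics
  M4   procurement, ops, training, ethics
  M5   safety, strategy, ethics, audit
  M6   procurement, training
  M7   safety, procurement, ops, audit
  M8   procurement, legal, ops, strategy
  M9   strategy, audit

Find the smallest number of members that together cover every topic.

3

M1, M3, M7 together cover {safety, procurement, legal, ops, strategy, training, ethics, audit} — every topic.
No 2 of the 9 members cover everything (all 36 pairs fall short), so 3 is minimum.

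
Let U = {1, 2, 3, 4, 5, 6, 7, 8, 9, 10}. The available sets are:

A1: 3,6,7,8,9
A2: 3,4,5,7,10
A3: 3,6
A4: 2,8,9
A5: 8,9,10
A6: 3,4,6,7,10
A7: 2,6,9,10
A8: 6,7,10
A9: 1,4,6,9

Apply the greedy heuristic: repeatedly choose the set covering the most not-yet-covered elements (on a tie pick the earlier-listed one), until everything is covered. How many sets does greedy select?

4

Pick 1: A1 covers 5 new elements (3, 6, 7, 8, 9).
Pick 2: A2 covers 3 new elements (4, 5, 10).
Pick 3: A4 covers 1 new elements (2).
Pick 4: A9 covers 1 new elements (1).
Greedy uses 4 sets. (The true minimum is 3.)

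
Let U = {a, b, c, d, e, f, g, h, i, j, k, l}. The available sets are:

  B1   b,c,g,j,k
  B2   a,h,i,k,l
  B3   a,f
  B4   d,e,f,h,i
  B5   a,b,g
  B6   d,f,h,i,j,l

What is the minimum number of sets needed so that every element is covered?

B1, B2, B4 together cover {a, b, c, d, e, f, g, h, i, j, k, l} — every element.
No 2 of the 6 sets cover everything (all 15 pairs fall short), so 3 is minimum.

3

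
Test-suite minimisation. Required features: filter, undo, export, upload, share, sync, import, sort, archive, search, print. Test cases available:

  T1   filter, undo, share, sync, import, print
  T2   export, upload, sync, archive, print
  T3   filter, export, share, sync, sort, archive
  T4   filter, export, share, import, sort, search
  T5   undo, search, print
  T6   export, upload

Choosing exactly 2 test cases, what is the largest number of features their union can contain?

Choosing T2, T4 covers {filter, export, upload, share, sync, import, sort, archive, search, print} — 10 features.
No choice of 2 test cases does better; here undo is left uncovered.

10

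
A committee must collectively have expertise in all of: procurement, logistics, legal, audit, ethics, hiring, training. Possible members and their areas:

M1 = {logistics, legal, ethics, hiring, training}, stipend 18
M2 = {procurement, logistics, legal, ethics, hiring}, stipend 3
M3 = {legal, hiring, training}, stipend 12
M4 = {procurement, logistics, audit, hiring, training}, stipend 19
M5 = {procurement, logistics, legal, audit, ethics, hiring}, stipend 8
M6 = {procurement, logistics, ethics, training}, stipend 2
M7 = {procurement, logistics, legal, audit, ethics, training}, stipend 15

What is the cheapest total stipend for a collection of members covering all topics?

M5, M6 cover every topic at stipend 8 + 2 = 10.
Any cover uses at least 2 members; among all covering selections none totals below 10.
Greedy by coverage-per-stipend would pick M6, M2, M5 for 13 — worse than the optimum 10.

10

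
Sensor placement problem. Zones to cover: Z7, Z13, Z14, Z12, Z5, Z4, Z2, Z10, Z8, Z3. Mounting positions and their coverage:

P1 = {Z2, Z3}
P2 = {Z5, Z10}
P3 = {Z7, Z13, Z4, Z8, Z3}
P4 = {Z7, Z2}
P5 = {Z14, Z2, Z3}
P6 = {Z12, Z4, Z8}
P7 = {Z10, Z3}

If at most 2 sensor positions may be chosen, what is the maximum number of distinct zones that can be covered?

7

Choosing P2, P3 covers {Z7, Z13, Z5, Z4, Z10, Z8, Z3} — 7 zones.
No choice of 2 sensor positions does better; here Z14, Z12, Z2 are left uncovered.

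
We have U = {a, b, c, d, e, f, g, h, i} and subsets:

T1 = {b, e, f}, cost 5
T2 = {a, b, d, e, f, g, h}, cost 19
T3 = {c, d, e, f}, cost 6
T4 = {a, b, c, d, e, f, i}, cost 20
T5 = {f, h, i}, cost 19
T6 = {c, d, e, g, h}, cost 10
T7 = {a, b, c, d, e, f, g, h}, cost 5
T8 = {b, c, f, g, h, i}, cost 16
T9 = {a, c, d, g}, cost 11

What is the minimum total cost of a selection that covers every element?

21

T7, T8 cover every element at cost 5 + 16 = 21.
Any cover uses at least 2 sets; among all covering selections none totals below 21.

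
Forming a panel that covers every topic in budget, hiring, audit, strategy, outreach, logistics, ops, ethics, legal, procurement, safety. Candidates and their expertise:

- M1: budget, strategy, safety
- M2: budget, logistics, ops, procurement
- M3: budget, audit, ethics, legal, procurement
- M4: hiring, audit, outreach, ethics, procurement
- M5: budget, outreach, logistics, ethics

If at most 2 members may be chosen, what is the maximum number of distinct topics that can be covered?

8

Choosing M1, M4 covers {budget, hiring, audit, strategy, outreach, ethics, procurement, safety} — 8 topics.
No choice of 2 members does better; here logistics, ops, legal are left uncovered.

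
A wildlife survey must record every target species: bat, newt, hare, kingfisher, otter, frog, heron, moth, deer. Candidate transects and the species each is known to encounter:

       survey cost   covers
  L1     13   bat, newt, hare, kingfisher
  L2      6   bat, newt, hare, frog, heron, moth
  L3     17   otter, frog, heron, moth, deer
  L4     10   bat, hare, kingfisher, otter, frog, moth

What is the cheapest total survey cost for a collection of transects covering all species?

30

L1, L3 cover every species at survey cost 13 + 17 = 30.
Any cover uses at least 2 transects; among all covering selections none totals below 30.
Greedy by coverage-per-survey cost would pick L2, L4, L3 for 33 — worse than the optimum 30.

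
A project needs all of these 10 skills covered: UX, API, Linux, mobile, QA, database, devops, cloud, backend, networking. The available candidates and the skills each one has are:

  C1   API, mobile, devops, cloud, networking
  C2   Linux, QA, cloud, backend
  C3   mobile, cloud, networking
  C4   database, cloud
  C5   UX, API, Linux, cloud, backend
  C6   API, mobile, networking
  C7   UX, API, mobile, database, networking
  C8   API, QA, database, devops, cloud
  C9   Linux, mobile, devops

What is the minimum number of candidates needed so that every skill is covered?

C1, C2, C7 together cover {UX, API, Linux, mobile, QA, database, devops, cloud, backend, networking} — every skill.
No 2 of the 9 candidates cover everything (all 36 pairs fall short), so 3 is minimum.

3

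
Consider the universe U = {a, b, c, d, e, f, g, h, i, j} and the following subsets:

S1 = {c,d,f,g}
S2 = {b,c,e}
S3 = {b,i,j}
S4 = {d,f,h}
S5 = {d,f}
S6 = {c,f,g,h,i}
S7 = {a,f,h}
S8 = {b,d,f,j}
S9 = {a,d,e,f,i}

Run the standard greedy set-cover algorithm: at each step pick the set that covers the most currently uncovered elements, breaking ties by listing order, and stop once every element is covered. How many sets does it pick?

3

Pick 1: S6 covers 5 new elements (c, f, g, h, i).
Pick 2: S8 covers 3 new elements (b, d, j).
Pick 3: S9 covers 2 new elements (a, e).
Greedy uses 3 sets.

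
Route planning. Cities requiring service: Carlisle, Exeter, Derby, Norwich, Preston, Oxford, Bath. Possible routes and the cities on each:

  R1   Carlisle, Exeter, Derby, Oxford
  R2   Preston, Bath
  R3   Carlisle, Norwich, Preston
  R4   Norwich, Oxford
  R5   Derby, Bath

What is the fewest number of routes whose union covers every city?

R1, R2, R3 together cover {Carlisle, Exeter, Derby, Norwich, Preston, Oxford, Bath} — every city.
No 2 of the 5 routes cover everything (all 10 pairs fall short), so 3 is minimum.

3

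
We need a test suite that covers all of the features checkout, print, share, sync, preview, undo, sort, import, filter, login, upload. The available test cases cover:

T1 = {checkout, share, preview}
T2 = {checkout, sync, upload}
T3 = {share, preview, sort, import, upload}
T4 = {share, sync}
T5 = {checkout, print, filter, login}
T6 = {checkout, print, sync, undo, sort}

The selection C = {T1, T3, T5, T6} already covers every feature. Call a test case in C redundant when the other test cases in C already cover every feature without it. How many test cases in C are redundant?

1

Drop T1: the rest still cover every feature — redundant.
Drop T3: import, upload uncovered — not redundant.
Drop T5: filter, login uncovered — not redundant.
Drop T6: sync, undo uncovered — not redundant.
1 redundant: T1.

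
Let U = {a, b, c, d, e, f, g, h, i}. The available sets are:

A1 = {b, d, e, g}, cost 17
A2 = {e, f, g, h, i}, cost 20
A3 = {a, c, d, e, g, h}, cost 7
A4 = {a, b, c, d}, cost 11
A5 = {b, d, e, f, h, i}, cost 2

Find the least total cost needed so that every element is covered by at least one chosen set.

A3, A5 cover every element at cost 7 + 2 = 9.
Any cover uses at least 2 sets; among all covering selections none totals below 9.

9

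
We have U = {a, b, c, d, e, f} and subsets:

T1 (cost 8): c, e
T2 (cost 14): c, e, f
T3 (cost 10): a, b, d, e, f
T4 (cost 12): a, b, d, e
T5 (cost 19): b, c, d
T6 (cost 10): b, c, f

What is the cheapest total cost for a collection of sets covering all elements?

T1, T3 cover every element at cost 8 + 10 = 18.
Any cover uses at least 2 sets; among all covering selections none totals below 18.

18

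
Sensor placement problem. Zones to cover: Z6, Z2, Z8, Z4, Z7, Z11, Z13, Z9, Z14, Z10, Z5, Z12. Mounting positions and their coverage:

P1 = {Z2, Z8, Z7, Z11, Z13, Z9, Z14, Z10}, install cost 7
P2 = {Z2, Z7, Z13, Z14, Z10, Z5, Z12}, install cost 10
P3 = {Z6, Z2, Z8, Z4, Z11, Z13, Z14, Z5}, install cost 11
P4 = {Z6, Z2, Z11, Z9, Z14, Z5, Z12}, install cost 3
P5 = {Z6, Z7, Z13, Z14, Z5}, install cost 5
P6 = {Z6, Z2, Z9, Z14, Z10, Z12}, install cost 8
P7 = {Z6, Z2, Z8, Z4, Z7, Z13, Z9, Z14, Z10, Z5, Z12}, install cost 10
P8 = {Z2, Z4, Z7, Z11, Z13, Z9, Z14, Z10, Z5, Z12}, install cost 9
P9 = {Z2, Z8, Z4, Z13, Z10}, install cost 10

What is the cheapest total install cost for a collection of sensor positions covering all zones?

13

P4, P7 cover every zone at install cost 3 + 10 = 13.
Any cover uses at least 2 sensor positions; among all covering selections none totals below 13.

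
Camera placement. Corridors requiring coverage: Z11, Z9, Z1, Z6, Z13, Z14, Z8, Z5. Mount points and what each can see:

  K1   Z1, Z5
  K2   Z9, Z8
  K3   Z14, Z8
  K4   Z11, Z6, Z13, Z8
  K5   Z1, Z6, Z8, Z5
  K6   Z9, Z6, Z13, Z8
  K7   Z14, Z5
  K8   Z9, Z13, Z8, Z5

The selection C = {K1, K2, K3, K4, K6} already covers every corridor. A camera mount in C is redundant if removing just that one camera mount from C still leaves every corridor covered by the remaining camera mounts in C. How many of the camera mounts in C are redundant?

2

Drop K1: Z1, Z5 uncovered — not redundant.
Drop K2: the rest still cover every corridor — redundant.
Drop K3: Z14 uncovered — not redundant.
Drop K4: Z11 uncovered — not redundant.
Drop K6: the rest still cover every corridor — redundant.
2 redundant: K2, K6.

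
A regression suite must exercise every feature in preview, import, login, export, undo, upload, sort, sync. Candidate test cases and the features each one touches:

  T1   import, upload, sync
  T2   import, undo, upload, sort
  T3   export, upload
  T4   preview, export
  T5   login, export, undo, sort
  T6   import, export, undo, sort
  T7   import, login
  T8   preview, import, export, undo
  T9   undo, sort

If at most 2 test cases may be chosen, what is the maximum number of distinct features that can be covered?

Choosing T1, T5 covers {import, login, export, undo, upload, sort, sync} — 7 features.
No choice of 2 test cases does better; here preview is left uncovered.

7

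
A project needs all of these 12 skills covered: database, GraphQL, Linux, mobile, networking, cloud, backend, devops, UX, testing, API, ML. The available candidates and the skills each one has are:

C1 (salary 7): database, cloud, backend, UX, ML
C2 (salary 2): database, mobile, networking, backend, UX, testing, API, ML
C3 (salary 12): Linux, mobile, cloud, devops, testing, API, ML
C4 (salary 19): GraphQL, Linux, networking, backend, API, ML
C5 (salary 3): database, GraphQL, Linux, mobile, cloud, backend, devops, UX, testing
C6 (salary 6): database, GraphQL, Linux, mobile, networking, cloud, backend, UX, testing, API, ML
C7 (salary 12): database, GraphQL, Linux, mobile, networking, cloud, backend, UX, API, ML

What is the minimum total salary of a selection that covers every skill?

5

C2, C5 cover every skill at salary 2 + 3 = 5.
Any cover uses at least 2 candidates; among all covering selections none totals below 5.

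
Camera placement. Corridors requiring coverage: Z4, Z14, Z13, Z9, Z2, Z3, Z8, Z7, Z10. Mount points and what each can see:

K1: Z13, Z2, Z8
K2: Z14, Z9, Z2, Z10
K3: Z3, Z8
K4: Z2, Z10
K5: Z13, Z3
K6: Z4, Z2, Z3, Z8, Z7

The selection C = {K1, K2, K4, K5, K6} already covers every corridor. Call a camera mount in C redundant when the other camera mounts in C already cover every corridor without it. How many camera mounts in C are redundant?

3

Drop K1: the rest still cover every corridor — redundant.
Drop K2: Z14, Z9 uncovered — not redundant.
Drop K4: the rest still cover every corridor — redundant.
Drop K5: the rest still cover every corridor — redundant.
Drop K6: Z4, Z7 uncovered — not redundant.
3 redundant: K1, K4, K5.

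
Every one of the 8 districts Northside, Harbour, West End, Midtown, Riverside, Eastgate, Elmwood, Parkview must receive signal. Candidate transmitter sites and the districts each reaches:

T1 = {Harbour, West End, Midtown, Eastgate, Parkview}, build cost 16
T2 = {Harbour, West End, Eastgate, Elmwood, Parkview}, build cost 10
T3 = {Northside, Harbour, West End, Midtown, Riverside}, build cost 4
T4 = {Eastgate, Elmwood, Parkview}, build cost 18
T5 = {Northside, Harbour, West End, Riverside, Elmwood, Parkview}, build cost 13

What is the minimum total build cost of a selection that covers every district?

14

T2, T3 cover every district at build cost 10 + 4 = 14.
Any cover uses at least 2 transmitter sites; among all covering selections none totals below 14.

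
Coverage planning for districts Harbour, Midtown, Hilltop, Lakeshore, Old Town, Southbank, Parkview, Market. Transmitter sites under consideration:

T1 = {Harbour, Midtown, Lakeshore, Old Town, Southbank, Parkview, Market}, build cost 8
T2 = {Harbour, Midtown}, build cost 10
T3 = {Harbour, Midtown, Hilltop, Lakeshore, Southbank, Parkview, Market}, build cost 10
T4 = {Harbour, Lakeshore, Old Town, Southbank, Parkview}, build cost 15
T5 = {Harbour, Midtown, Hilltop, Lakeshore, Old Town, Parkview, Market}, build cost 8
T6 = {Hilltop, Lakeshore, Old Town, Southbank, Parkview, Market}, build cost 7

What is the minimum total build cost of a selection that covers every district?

T1, T6 cover every district at build cost 8 + 7 = 15.
Any cover uses at least 2 transmitter sites; among all covering selections none totals below 15.

15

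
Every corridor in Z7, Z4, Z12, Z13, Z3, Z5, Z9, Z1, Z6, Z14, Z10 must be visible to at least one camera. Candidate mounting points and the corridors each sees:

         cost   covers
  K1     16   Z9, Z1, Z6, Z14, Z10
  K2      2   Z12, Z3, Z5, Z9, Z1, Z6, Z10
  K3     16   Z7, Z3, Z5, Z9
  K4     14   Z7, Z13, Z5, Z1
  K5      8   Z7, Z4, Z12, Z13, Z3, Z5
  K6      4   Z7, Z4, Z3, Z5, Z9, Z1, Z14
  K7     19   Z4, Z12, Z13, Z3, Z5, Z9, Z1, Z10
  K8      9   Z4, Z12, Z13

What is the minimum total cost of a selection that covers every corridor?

14

K2, K5, K6 cover every corridor at cost 2 + 8 + 4 = 14.
Any cover uses at least 2 camera mounts; among all covering selections none totals below 14.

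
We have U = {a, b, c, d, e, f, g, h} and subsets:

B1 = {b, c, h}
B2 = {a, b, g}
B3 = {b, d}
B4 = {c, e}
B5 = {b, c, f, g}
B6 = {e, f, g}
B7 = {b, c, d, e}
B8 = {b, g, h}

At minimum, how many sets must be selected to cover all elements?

B1, B2, B3, B6 together cover {a, b, c, d, e, f, g, h} — every element.
No 3 of the 8 sets cover everything (all 56 triples fall short), so 4 is minimum.

4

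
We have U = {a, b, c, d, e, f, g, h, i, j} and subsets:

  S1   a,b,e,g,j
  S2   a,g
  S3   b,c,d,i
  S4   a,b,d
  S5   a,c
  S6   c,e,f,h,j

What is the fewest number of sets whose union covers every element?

S1, S3, S6 together cover {a, b, c, d, e, f, g, h, i, j} — every element.
No 2 of the 6 sets cover everything (all 15 pairs fall short), so 3 is minimum.

3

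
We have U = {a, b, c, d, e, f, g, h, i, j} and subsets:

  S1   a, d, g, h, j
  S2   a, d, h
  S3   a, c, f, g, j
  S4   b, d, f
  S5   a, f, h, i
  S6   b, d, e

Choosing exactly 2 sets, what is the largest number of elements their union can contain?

Choosing S3, S6 covers {a, b, c, d, e, f, g, j} — 8 elements.
No choice of 2 sets does better; here h, i are left uncovered.

8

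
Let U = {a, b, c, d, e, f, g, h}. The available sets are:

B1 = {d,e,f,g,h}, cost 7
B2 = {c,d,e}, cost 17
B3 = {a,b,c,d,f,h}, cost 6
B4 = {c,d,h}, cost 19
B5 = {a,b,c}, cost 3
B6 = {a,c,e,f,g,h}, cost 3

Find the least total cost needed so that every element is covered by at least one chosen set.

9

B3, B6 cover every element at cost 6 + 3 = 9.
Any cover uses at least 2 sets; among all covering selections none totals below 9.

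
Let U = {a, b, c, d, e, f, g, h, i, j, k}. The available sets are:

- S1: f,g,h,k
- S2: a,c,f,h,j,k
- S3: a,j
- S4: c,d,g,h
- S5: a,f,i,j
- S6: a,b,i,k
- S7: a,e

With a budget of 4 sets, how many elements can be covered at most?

11

Choosing S2, S4, S6, S7 covers {a, b, c, d, e, f, g, h, i, j, k} — 11 elements.
That is all 11 elements.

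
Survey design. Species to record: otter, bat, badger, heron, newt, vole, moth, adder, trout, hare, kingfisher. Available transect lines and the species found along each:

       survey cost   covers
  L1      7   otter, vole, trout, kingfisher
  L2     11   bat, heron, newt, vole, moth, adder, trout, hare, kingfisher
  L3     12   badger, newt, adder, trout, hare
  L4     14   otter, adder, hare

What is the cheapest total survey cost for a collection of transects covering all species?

L1, L2, L3 cover every species at survey cost 7 + 11 + 12 = 30.
Any cover uses at least 3 transects; among all covering selections none totals below 30.

30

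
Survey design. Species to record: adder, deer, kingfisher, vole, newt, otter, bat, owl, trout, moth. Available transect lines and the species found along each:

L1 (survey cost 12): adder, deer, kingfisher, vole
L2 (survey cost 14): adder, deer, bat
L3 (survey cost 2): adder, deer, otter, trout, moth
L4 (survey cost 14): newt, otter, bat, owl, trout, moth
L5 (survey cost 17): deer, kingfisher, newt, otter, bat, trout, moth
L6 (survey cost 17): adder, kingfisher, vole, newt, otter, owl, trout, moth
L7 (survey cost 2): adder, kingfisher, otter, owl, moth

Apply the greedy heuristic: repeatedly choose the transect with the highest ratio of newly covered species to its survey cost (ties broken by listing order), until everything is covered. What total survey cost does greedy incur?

30

Pick 1: L3 adds 5 new (adder, deer, otter, trout, moth) at survey cost 2 (ratio 5/2).
Pick 2: L7 adds 2 new (kingfisher, owl) at survey cost 2 (ratio 2/2).
Pick 3: L4 adds 2 new (newt, bat) at survey cost 14 (ratio 2/14).
Pick 4: L1 adds 1 new (vole) at survey cost 12 (ratio 1/12).
Greedy total survey cost: 2 + 2 + 14 + 12 = 30. (The true optimum is 26, so greedy overshoots here.)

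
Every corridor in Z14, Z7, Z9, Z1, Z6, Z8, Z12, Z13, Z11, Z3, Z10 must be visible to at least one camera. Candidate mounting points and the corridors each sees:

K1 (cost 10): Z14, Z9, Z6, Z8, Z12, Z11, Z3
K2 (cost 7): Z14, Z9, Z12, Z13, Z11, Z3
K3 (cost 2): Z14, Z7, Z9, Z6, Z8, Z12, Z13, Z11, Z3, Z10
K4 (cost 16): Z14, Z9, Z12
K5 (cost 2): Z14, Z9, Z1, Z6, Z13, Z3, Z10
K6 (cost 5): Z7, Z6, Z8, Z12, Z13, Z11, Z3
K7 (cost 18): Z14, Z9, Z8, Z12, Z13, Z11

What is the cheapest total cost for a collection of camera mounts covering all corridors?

K3, K5 cover every corridor at cost 2 + 2 = 4.
Any cover uses at least 2 camera mounts; among all covering selections none totals below 4.

4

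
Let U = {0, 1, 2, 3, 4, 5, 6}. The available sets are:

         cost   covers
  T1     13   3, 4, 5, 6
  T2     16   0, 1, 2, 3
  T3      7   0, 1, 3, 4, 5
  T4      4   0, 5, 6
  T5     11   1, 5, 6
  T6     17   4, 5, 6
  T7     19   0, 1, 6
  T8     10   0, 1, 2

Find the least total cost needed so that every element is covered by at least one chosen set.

21

T3, T4, T8 cover every element at cost 7 + 4 + 10 = 21.
Any cover uses at least 2 sets; among all covering selections none totals below 21.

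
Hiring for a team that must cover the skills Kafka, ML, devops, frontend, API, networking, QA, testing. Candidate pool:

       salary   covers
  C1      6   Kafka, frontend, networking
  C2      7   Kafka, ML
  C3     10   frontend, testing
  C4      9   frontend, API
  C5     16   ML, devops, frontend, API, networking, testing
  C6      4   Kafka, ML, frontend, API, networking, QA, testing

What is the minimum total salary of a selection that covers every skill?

C5, C6 cover every skill at salary 16 + 4 = 20.
Any cover uses at least 2 candidates; among all covering selections none totals below 20.

20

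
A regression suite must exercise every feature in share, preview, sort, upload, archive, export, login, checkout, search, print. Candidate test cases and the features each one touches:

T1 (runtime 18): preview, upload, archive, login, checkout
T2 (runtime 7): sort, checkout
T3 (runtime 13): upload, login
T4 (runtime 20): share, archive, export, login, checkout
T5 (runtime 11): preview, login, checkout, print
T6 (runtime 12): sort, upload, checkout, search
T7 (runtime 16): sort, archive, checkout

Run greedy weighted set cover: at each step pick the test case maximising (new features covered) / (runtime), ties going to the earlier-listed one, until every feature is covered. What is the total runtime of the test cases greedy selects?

43

Pick 1: T5 adds 4 new (preview, login, checkout, print) at runtime 11 (ratio 4/11).
Pick 2: T6 adds 3 new (sort, upload, search) at runtime 12 (ratio 3/12).
Pick 3: T4 adds 3 new (share, archive, export) at runtime 20 (ratio 3/20).
Greedy total runtime: 11 + 12 + 20 = 43.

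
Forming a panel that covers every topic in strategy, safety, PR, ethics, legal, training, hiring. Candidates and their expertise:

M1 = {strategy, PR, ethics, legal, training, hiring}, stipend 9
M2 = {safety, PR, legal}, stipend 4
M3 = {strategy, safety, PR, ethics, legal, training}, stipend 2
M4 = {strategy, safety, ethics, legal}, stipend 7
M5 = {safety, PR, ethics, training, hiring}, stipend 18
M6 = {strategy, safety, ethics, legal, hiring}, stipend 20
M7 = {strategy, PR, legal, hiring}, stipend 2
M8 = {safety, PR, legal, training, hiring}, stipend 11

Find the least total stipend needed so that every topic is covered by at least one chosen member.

M3, M7 cover every topic at stipend 2 + 2 = 4.
Any cover uses at least 2 members; among all covering selections none totals below 4.

4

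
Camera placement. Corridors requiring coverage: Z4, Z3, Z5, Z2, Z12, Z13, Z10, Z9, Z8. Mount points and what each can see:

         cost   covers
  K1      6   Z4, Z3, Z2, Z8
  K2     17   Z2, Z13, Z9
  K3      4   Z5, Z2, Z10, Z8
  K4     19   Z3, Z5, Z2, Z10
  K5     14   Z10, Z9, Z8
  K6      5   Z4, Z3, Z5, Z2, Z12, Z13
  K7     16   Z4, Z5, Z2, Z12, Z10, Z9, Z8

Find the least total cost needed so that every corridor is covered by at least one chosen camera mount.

K5, K6 cover every corridor at cost 14 + 5 = 19.
Any cover uses at least 2 camera mounts; among all covering selections none totals below 19.
Greedy by coverage-per-cost would pick K6, K3, K5 for 23 — worse than the optimum 19.

19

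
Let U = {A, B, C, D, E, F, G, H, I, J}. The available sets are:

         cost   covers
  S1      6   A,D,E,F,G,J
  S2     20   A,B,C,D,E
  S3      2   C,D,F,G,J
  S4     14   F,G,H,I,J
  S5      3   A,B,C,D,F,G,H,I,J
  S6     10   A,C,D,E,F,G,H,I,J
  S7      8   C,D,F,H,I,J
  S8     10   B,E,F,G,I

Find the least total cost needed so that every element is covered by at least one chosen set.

S1, S5 cover every element at cost 6 + 3 = 9.
Any cover uses at least 2 sets; among all covering selections none totals below 9.

9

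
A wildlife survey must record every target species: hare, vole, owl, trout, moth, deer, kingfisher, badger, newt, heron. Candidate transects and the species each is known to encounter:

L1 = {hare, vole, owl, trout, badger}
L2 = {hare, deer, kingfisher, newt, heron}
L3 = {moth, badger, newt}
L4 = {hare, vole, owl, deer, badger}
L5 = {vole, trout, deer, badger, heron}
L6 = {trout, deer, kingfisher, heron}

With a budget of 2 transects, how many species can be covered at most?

9

Choosing L1, L2 covers {hare, vole, owl, trout, deer, kingfisher, badger, newt, heron} — 9 species.
No choice of 2 transects does better; here moth is left uncovered.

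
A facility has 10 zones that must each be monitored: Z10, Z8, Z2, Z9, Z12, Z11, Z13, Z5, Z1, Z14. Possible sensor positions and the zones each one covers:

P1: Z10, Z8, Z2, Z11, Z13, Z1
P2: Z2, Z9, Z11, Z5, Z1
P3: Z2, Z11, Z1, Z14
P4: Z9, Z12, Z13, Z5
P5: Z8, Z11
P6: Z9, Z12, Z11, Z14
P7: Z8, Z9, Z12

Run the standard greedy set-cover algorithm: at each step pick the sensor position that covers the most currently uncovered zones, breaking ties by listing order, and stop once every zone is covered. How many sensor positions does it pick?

3

Pick 1: P1 covers 6 new zones (Z10, Z8, Z2, Z11, Z13, Z1).
Pick 2: P4 covers 3 new zones (Z9, Z12, Z5).
Pick 3: P3 covers 1 new zones (Z14).
Greedy uses 3 sensor positions.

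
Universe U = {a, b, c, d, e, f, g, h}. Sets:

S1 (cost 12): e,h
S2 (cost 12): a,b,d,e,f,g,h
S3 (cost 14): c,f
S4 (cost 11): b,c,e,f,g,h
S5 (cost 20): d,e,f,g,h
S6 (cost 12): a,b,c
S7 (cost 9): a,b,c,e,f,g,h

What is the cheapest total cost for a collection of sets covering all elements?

S2, S7 cover every element at cost 12 + 9 = 21.
Any cover uses at least 2 sets; among all covering selections none totals below 21.

21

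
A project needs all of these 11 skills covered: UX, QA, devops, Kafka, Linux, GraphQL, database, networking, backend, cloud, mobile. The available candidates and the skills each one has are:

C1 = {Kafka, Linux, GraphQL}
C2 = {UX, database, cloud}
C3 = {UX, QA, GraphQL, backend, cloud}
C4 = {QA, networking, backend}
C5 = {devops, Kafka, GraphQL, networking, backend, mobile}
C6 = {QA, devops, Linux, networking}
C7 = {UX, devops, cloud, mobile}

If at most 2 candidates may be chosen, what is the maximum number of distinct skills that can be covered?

9

Choosing C2, C5 covers {UX, devops, Kafka, GraphQL, database, networking, backend, cloud, mobile} — 9 skills.
No choice of 2 candidates does better; here QA, Linux are left uncovered.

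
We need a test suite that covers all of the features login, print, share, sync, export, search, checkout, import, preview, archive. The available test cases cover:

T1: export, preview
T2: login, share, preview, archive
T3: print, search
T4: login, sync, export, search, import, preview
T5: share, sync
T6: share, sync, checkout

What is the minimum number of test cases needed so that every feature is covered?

T2, T3, T4, T6 together cover {login, print, share, sync, export, search, checkout, import, preview, archive} — every feature.
No 3 of the 6 test cases cover everything (all 20 triples fall short), so 4 is minimum.

4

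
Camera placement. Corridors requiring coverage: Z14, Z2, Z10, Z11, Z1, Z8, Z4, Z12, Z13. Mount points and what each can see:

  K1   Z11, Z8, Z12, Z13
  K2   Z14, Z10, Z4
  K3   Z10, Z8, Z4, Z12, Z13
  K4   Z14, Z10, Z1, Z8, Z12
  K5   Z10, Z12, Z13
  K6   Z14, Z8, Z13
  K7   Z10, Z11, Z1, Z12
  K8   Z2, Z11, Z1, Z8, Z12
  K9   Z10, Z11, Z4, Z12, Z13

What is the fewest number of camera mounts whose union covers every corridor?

3

K1, K2, K8 together cover {Z14, Z2, Z10, Z11, Z1, Z8, Z4, Z12, Z13} — every corridor.
No 2 of the 9 camera mounts cover everything (all 36 pairs fall short), so 3 is minimum.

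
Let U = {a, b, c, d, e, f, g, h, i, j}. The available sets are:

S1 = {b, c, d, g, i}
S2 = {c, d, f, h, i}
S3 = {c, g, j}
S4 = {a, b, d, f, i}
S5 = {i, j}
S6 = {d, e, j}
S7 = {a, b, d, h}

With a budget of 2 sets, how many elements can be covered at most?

Choosing S3, S4 covers {a, b, c, d, f, g, i, j} — 8 elements.
No choice of 2 sets does better; here e, h are left uncovered.

8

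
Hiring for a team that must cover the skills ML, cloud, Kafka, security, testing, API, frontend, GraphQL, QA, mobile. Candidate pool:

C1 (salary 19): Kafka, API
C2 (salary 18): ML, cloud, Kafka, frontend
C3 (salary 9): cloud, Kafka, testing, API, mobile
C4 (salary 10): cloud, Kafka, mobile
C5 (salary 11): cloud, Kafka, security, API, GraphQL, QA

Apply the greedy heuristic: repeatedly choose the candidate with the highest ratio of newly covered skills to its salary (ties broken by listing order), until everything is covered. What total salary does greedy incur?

Pick 1: C3 adds 5 new (cloud, Kafka, testing, API, mobile) at salary 9 (ratio 5/9).
Pick 2: C5 adds 3 new (security, GraphQL, QA) at salary 11 (ratio 3/11).
Pick 3: C2 adds 2 new (ML, frontend) at salary 18 (ratio 2/18).
Greedy total salary: 9 + 11 + 18 = 38.

38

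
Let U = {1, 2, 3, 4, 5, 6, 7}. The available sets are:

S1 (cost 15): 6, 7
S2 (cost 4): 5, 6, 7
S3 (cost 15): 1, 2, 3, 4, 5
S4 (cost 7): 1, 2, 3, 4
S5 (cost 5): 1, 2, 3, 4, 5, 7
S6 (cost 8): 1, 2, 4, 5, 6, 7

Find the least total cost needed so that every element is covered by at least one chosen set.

9

S2, S5 cover every element at cost 4 + 5 = 9.
Any cover uses at least 2 sets; among all covering selections none totals below 9.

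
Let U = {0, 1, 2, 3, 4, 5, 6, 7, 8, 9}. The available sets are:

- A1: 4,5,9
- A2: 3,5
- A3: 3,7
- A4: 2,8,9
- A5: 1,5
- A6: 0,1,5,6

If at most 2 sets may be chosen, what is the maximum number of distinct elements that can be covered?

7

Choosing A4, A6 covers {0, 1, 2, 5, 6, 8, 9} — 7 elements.
No choice of 2 sets does better; here 3, 4, 7 are left uncovered.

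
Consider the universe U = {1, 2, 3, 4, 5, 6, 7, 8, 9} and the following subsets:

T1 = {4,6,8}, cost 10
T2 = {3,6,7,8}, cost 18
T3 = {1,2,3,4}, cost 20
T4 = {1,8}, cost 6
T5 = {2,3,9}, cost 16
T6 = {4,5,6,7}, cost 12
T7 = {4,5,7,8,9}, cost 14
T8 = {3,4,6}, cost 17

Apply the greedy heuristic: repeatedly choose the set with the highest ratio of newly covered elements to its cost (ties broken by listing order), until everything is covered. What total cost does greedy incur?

Pick 1: T7 adds 5 new (4, 5, 7, 8, 9) at cost 14 (ratio 5/14).
Pick 2: T4 adds 1 new (1) at cost 6 (ratio 1/6).
Pick 3: T5 adds 2 new (2, 3) at cost 16 (ratio 2/16).
Pick 4: T1 adds 1 new (6) at cost 10 (ratio 1/10).
Greedy total cost: 14 + 6 + 16 + 10 = 46. (The true optimum is 34, so greedy overshoots here.)

46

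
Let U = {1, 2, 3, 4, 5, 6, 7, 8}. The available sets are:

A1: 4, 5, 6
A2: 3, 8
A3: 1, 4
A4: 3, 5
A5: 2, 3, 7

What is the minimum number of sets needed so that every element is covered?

4

A1, A2, A3, A5 together cover {1, 2, 3, 4, 5, 6, 7, 8} — every element.
No 3 of the 5 sets cover everything (all 10 triples fall short), so 4 is minimum.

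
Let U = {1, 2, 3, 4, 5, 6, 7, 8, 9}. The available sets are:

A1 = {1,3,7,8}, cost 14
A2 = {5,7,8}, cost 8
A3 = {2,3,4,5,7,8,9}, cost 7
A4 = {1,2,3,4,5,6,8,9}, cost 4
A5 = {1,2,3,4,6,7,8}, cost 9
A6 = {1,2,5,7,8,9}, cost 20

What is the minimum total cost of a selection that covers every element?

A3, A4 cover every element at cost 7 + 4 = 11.
Any cover uses at least 2 sets; among all covering selections none totals below 11.

11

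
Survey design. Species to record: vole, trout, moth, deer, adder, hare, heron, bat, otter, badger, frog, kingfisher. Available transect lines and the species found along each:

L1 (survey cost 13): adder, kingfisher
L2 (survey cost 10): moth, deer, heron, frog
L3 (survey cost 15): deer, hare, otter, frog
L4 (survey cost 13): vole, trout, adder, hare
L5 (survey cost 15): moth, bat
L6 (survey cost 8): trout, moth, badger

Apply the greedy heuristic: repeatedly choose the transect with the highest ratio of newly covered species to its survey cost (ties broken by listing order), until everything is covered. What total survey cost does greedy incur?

74

Pick 1: L2 adds 4 new (moth, deer, heron, frog) at survey cost 10 (ratio 4/10).
Pick 2: L4 adds 4 new (vole, trout, adder, hare) at survey cost 13 (ratio 4/13).
Pick 3: L6 adds 1 new (badger) at survey cost 8 (ratio 1/8).
Pick 4: L1 adds 1 new (kingfisher) at survey cost 13 (ratio 1/13).
Pick 5: L3 adds 1 new (otter) at survey cost 15 (ratio 1/15).
Pick 6: L5 adds 1 new (bat) at survey cost 15 (ratio 1/15).
Greedy total survey cost: 10 + 13 + 8 + 13 + 15 + 15 = 74.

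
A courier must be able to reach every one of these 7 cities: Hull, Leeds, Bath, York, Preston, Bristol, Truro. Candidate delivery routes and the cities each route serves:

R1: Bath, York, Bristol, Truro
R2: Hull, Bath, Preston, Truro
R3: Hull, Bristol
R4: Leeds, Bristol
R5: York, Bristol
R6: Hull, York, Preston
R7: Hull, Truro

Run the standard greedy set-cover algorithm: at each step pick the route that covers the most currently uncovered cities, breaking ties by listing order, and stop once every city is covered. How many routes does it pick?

3

Pick 1: R1 covers 4 new cities (Bath, York, Bristol, Truro).
Pick 2: R2 covers 2 new cities (Hull, Preston).
Pick 3: R4 covers 1 new cities (Leeds).
Greedy uses 3 routes.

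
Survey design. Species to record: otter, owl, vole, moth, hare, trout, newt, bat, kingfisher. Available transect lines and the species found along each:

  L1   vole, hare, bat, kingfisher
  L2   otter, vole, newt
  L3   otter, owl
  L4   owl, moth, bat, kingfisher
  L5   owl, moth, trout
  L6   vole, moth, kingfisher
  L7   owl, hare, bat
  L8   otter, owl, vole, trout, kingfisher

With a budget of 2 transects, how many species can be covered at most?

7

Choosing L1, L5 covers {owl, vole, moth, hare, trout, bat, kingfisher} — 7 species.
No choice of 2 transects does better; here otter, newt are left uncovered.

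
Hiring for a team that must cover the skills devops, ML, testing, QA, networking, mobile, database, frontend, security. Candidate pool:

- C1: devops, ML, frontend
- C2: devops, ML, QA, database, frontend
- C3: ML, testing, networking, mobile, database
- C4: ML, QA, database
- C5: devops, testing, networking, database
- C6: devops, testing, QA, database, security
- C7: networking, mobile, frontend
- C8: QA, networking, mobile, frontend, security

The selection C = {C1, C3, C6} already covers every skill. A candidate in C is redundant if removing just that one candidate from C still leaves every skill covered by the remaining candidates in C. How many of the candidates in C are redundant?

Drop C1: frontend uncovered — not redundant.
Drop C3: networking, mobile uncovered — not redundant.
Drop C6: QA, security uncovered — not redundant.
None of the candidates in C is redundant.

0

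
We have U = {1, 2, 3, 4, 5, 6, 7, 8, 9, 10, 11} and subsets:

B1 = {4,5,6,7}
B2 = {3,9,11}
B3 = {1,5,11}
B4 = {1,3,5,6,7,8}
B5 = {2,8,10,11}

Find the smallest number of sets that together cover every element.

4

B1, B2, B3, B5 together cover {1, 2, 3, 4, 5, 6, 7, 8, 9, 10, 11} — every element.
No 3 of the 5 sets cover everything (all 10 triples fall short), so 4 is minimum.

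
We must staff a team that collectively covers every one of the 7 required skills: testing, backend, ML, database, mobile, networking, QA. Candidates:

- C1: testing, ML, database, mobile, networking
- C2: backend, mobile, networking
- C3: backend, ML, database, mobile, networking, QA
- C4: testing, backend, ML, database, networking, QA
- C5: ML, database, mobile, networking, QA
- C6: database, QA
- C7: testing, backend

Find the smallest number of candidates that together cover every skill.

C1, C3 together cover {testing, backend, ML, database, mobile, networking, QA} — every skill.
No single candidate contains all 7 skills, so 2 is optimal.

2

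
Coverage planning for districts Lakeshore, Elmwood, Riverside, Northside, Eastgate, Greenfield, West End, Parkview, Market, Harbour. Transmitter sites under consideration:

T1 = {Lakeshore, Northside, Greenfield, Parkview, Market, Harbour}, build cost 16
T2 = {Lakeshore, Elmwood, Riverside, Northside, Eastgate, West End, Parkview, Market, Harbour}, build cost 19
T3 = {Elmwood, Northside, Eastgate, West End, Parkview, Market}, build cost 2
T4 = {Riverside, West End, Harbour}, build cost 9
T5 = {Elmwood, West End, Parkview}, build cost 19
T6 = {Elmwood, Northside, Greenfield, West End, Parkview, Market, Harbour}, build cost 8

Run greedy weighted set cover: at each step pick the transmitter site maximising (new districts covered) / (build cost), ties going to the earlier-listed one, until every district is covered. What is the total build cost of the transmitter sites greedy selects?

35

Pick 1: T3 adds 6 new (Elmwood, Northside, Eastgate, West End, Parkview, Market) at build cost 2 (ratio 6/2).
Pick 2: T6 adds 2 new (Greenfield, Harbour) at build cost 8 (ratio 2/8).
Pick 3: T4 adds 1 new (Riverside) at build cost 9 (ratio 1/9).
Pick 4: T1 adds 1 new (Lakeshore) at build cost 16 (ratio 1/16).
Greedy total build cost: 2 + 8 + 9 + 16 = 35. (The true optimum is 27, so greedy overshoots here.)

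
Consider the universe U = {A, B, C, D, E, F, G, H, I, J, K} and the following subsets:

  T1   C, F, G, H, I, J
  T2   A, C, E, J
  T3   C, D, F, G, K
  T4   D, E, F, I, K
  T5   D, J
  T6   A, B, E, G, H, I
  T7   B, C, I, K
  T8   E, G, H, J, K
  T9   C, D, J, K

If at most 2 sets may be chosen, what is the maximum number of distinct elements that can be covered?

10

Choosing T3, T6 covers {A, B, C, D, E, F, G, H, I, K} — 10 elements.
No choice of 2 sets does better; here J is left uncovered.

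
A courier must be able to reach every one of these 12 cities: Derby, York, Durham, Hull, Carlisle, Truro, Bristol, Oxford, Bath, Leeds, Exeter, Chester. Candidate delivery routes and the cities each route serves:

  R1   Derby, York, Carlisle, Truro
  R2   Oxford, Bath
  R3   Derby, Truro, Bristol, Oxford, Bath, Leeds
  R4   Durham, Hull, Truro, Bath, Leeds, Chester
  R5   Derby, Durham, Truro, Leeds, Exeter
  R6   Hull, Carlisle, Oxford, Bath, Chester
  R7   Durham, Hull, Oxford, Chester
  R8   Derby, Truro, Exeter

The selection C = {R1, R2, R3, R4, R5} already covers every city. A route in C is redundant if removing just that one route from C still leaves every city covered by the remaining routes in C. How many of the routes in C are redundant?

1

Drop R1: York, Carlisle uncovered — not redundant.
Drop R2: the rest still cover every city — redundant.
Drop R3: Bristol uncovered — not redundant.
Drop R4: Hull, Chester uncovered — not redundant.
Drop R5: Exeter uncovered — not redundant.
1 redundant: R2.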